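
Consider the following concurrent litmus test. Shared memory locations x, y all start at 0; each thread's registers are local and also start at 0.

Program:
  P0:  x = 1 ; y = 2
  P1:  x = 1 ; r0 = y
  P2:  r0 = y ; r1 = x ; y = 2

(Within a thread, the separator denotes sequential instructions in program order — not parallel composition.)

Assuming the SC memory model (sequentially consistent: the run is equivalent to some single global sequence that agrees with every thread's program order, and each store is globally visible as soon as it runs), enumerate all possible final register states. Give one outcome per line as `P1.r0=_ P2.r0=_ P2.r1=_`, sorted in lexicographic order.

outcome vector order: (P1.r0,P2.r0,P2.r1)
|SC outcomes| = 6

P1.r0=0 P2.r0=0 P2.r1=0
P1.r0=0 P2.r0=0 P2.r1=1
P1.r0=0 P2.r0=2 P2.r1=1
P1.r0=2 P2.r0=0 P2.r1=0
P1.r0=2 P2.r0=0 P2.r1=1
P1.r0=2 P2.r0=2 P2.r1=1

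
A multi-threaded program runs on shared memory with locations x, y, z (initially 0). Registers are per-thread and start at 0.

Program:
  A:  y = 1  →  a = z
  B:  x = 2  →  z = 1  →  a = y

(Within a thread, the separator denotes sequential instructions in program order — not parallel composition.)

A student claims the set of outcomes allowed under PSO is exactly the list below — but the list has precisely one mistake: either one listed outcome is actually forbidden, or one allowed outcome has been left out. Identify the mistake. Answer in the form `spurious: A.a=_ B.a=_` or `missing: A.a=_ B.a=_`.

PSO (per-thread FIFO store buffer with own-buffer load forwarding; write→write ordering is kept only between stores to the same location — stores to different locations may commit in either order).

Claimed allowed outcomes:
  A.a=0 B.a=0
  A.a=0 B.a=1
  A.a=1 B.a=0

missing: A.a=1 B.a=1

outcome vector order: (A.a,B.a)
PSO (4): 0/0, 0/1, 1/0, 1/1
PSO∖claimed = {1/1}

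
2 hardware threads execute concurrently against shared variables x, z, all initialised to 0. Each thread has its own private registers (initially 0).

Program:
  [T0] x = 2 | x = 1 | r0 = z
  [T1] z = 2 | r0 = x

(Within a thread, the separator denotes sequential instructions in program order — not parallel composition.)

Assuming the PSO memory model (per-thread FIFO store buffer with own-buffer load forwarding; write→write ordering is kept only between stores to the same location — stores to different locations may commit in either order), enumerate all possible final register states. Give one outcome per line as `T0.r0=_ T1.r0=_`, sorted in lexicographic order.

T0.r0=0 T1.r0=0
T0.r0=0 T1.r0=1
T0.r0=0 T1.r0=2
T0.r0=2 T1.r0=0
T0.r0=2 T1.r0=1
T0.r0=2 T1.r0=2

outcome vector order: (T0.r0,T1.r0)
|PSO outcomes| = 6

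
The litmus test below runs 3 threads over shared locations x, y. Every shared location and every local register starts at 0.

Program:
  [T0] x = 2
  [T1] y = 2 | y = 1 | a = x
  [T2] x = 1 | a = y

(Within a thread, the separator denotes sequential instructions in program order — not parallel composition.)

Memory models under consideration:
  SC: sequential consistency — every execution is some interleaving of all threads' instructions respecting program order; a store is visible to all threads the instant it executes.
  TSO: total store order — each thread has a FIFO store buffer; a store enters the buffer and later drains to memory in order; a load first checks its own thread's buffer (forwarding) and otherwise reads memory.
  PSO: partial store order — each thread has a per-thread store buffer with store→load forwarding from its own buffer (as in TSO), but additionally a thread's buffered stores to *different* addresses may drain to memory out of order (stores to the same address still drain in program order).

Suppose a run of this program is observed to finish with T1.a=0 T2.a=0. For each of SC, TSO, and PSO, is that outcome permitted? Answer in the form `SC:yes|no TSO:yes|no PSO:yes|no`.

outcome vector order: (T1.a,T2.a)
under SC → <0 1>; <1 0>; <1 1>; <1 2>; <2 0>; <2 1>; <2 2>
under TSO → <0 0>; <0 1>; <0 2>; <1 0>; <1 1>; <1 2>; <2 0>; <2 1>; <2 2>
under PSO → <0 0>; <0 1>; <0 2>; <1 0>; <1 1>; <1 2>; <2 0>; <2 1>; <2 2>
target <0 0> ∈ {TSO,PSO}

SC:no TSO:yes PSO:yes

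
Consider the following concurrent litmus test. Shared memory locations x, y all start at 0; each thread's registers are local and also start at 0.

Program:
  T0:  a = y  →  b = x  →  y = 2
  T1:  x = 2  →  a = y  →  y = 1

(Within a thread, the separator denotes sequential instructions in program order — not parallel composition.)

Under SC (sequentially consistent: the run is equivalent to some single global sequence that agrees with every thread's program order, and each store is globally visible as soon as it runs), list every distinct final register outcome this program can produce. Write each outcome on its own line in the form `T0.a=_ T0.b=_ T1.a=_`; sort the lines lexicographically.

T0.a=0 T0.b=0 T1.a=0
T0.a=0 T0.b=0 T1.a=2
T0.a=0 T0.b=2 T1.a=0
T0.a=0 T0.b=2 T1.a=2
T0.a=1 T0.b=2 T1.a=0

outcome vector order: (T0.a,T0.b,T1.a)
|SC outcomes| = 5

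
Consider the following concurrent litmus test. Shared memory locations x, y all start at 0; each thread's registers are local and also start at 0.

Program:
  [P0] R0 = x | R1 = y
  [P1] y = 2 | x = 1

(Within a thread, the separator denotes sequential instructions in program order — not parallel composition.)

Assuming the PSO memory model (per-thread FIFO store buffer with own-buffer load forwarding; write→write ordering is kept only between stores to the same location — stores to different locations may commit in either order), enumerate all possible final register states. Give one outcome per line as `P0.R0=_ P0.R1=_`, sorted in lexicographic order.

P0.R0=0 P0.R1=0
P0.R0=0 P0.R1=2
P0.R0=1 P0.R1=0
P0.R0=1 P0.R1=2

outcome vector order: (P0.R0,P0.R1)
|PSO outcomes| = 4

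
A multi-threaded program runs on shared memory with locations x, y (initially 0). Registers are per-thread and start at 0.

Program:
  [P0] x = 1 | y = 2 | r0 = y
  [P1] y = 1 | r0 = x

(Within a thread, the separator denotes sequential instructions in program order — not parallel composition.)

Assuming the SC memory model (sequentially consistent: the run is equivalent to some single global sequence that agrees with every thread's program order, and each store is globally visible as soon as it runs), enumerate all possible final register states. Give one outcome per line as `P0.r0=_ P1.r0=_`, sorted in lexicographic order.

outcome vector order: (P0.r0,P1.r0)
|SC outcomes| = 3

P0.r0=1 P1.r0=1
P0.r0=2 P1.r0=0
P0.r0=2 P1.r0=1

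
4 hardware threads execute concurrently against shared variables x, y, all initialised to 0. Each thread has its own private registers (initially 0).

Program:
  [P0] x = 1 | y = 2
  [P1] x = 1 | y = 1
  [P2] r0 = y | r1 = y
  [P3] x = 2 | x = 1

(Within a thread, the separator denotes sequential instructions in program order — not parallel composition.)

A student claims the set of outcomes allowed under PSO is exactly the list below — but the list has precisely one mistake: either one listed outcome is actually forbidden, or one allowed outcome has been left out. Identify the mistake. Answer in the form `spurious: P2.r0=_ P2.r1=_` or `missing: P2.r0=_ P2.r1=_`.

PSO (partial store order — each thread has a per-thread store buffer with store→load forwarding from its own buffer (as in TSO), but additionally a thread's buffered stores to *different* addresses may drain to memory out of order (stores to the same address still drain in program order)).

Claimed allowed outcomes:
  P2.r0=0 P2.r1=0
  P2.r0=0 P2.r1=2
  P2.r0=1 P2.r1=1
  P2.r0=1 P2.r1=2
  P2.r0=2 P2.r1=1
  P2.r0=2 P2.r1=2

missing: P2.r0=0 P2.r1=1

outcome vector order: (P2.r0,P2.r1)
[PSO] allowed = {0/0; 0/1; 0/2; 1/1; 1/2; 2/1; 2/2}
PSO∖claimed = {0/1}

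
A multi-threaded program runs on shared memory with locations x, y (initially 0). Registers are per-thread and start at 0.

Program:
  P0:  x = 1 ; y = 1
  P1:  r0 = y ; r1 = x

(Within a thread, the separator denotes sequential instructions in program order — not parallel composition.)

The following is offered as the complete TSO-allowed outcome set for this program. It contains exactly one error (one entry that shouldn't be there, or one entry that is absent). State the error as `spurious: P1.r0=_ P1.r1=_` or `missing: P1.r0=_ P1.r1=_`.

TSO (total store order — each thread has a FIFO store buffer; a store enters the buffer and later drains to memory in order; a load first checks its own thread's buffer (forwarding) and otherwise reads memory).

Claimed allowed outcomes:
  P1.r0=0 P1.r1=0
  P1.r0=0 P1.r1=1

missing: P1.r0=1 P1.r1=1

outcome vector order: (P1.r0,P1.r1)
under TSO → (0,0) (0,1) (1,1)
TSO∖claimed = {(1,1)}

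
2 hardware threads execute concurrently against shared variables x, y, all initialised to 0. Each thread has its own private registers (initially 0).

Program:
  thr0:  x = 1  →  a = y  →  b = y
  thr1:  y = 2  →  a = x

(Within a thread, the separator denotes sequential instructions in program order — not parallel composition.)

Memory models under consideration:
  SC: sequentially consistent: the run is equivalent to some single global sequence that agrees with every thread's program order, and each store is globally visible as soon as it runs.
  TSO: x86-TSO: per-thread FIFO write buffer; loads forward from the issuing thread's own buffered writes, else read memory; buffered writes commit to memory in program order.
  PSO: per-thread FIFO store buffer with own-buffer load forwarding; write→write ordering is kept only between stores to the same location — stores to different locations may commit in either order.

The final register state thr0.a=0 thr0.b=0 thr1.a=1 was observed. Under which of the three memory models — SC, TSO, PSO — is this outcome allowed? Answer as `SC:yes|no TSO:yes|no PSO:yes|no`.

SC:yes TSO:yes PSO:yes

outcome vector order: (thr0.a,thr0.b,thr1.a)
SC (4): <0 0 1>; <0 2 1>; <2 2 0>; <2 2 1>
TSO (6): <0 0 0>; <0 0 1>; <0 2 0>; <0 2 1>; <2 2 0>; <2 2 1>
PSO (6): <0 0 0>; <0 0 1>; <0 2 0>; <0 2 1>; <2 2 0>; <2 2 1>
target <0 0 1> ∈ {SC,TSO,PSO}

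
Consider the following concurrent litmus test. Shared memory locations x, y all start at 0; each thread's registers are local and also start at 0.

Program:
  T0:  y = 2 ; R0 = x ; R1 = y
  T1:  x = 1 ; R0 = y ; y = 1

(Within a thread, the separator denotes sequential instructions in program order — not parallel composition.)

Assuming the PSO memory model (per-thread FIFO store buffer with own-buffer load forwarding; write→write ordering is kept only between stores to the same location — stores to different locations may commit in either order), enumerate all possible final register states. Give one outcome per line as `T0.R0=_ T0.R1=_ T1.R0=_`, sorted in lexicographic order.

T0.R0=0 T0.R1=1 T1.R0=0
T0.R0=0 T0.R1=1 T1.R0=2
T0.R0=0 T0.R1=2 T1.R0=0
T0.R0=0 T0.R1=2 T1.R0=2
T0.R0=1 T0.R1=1 T1.R0=0
T0.R0=1 T0.R1=1 T1.R0=2
T0.R0=1 T0.R1=2 T1.R0=0
T0.R0=1 T0.R1=2 T1.R0=2

outcome vector order: (T0.R0,T0.R1,T1.R0)
|PSO outcomes| = 8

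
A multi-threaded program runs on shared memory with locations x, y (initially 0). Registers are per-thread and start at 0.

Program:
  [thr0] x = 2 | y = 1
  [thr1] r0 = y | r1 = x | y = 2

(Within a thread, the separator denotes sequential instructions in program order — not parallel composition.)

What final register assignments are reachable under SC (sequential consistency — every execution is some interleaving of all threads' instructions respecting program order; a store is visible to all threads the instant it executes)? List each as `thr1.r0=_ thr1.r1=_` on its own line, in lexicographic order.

thr1.r0=0 thr1.r1=0
thr1.r0=0 thr1.r1=2
thr1.r0=1 thr1.r1=2

outcome vector order: (thr1.r0,thr1.r1)
|SC outcomes| = 3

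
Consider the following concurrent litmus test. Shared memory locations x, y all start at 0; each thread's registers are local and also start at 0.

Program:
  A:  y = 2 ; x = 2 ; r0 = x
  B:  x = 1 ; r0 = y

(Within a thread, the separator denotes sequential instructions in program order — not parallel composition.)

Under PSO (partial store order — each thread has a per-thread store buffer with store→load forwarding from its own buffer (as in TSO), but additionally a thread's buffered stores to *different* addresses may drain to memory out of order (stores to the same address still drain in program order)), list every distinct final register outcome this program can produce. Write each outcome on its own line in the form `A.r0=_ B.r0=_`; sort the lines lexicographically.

A.r0=1 B.r0=0
A.r0=1 B.r0=2
A.r0=2 B.r0=0
A.r0=2 B.r0=2

outcome vector order: (A.r0,B.r0)
|PSO outcomes| = 4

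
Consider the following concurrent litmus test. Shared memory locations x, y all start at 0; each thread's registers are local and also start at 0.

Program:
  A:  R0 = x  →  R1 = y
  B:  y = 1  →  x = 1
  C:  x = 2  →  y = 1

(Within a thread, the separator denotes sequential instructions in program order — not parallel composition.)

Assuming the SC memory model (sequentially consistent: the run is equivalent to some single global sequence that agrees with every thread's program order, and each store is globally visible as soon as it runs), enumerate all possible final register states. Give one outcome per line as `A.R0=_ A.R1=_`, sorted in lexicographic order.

A.R0=0 A.R1=0
A.R0=0 A.R1=1
A.R0=1 A.R1=1
A.R0=2 A.R1=0
A.R0=2 A.R1=1

outcome vector order: (A.R0,A.R1)
|SC outcomes| = 5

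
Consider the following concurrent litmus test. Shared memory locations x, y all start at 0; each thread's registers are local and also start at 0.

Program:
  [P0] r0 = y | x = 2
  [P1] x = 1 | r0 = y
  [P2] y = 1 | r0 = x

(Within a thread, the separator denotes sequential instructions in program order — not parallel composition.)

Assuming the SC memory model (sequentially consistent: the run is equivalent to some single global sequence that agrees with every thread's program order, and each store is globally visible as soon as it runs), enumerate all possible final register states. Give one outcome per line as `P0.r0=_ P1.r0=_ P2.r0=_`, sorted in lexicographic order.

P0.r0=0 P1.r0=0 P2.r0=1
P0.r0=0 P1.r0=0 P2.r0=2
P0.r0=0 P1.r0=1 P2.r0=0
P0.r0=0 P1.r0=1 P2.r0=1
P0.r0=0 P1.r0=1 P2.r0=2
P0.r0=1 P1.r0=0 P2.r0=1
P0.r0=1 P1.r0=0 P2.r0=2
P0.r0=1 P1.r0=1 P2.r0=0
P0.r0=1 P1.r0=1 P2.r0=1
P0.r0=1 P1.r0=1 P2.r0=2

outcome vector order: (P0.r0,P1.r0,P2.r0)
|SC outcomes| = 10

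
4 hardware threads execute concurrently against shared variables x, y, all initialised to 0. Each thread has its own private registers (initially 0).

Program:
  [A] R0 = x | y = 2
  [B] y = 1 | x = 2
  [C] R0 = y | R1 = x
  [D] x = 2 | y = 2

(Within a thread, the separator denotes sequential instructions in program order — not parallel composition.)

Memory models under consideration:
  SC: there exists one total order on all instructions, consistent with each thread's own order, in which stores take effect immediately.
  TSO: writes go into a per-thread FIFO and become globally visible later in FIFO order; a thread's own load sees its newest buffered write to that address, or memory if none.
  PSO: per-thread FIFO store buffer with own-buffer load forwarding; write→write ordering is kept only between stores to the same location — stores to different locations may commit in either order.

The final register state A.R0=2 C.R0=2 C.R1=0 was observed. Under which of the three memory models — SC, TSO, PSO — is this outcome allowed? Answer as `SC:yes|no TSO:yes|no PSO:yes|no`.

outcome vector order: (A.R0,C.R0,C.R1)
SC: 11 outcomes — {<0 0 0>; <0 0 2>; <0 1 0>; <0 1 2>; <0 2 0>; <0 2 2>; <2 0 0>; <2 0 2>; <2 1 0>; <2 1 2>; <2 2 2>}
TSO: 11 outcomes — {<0 0 0>; <0 0 2>; <0 1 0>; <0 1 2>; <0 2 0>; <0 2 2>; <2 0 0>; <2 0 2>; <2 1 0>; <2 1 2>; <2 2 2>}
PSO: 12 outcomes — {<0 0 0>; <0 0 2>; <0 1 0>; <0 1 2>; <0 2 0>; <0 2 2>; <2 0 0>; <2 0 2>; <2 1 0>; <2 1 2>; <2 2 0>; <2 2 2>}
target <2 2 0> ∈ {PSO}

SC:no TSO:no PSO:yes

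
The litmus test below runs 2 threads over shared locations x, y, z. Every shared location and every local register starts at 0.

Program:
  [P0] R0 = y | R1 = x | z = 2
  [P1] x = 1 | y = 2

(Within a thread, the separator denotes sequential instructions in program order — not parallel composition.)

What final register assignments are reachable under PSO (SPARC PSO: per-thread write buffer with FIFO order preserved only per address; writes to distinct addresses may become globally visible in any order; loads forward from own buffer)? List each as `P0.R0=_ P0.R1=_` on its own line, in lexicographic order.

outcome vector order: (P0.R0,P0.R1)
|PSO outcomes| = 4

P0.R0=0 P0.R1=0
P0.R0=0 P0.R1=1
P0.R0=2 P0.R1=0
P0.R0=2 P0.R1=1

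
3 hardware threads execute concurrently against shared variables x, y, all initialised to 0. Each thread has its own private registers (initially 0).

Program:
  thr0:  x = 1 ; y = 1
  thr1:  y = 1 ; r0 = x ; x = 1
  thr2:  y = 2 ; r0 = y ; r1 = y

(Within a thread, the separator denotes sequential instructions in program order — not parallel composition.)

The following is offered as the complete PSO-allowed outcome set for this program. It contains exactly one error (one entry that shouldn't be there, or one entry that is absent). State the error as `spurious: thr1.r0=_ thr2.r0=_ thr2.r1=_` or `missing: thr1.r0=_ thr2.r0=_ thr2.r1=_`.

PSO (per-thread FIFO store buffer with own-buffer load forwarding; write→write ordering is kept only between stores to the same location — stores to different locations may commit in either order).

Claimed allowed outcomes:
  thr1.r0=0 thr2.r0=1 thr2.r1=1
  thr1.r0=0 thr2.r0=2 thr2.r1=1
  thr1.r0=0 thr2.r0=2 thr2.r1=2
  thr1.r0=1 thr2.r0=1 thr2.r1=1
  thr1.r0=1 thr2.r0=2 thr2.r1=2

missing: thr1.r0=1 thr2.r0=2 thr2.r1=1

outcome vector order: (thr1.r0,thr2.r0,thr2.r1)
[PSO] allowed = {011; 021; 022; 111; 121; 122}
PSO∖claimed = {121}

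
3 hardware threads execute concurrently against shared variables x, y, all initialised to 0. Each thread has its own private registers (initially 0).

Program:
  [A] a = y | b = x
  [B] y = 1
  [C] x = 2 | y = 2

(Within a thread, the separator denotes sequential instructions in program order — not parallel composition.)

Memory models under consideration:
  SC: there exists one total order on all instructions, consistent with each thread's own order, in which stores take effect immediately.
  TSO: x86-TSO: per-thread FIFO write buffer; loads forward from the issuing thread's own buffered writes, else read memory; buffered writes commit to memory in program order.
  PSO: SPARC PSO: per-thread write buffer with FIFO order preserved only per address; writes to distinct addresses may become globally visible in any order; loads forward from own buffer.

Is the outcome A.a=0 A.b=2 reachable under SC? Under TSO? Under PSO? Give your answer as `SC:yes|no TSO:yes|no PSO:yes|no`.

SC:yes TSO:yes PSO:yes

outcome vector order: (A.a,A.b)
SC (5): <0 0>; <0 2>; <1 0>; <1 2>; <2 2>
TSO (5): <0 0>; <0 2>; <1 0>; <1 2>; <2 2>
PSO (6): <0 0>; <0 2>; <1 0>; <1 2>; <2 0>; <2 2>
target <0 2> ∈ {SC,TSO,PSO}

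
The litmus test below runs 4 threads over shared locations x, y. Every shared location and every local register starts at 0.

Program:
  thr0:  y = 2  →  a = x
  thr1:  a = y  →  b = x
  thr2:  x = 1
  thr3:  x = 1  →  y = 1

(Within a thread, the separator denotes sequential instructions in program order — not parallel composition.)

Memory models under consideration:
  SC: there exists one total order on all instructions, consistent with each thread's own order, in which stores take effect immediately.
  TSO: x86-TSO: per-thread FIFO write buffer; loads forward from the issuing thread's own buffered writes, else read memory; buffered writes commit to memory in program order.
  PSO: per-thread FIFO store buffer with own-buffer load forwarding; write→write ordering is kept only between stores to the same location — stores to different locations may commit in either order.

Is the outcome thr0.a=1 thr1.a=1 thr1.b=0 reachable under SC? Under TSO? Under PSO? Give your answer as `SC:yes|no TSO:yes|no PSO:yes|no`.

outcome vector order: (thr0.a,thr1.a,thr1.b)
SC (10): 000 001 011 020 021 100 101 111 120 121
TSO (10): 000 001 011 020 021 100 101 111 120 121
PSO (12): 000 001 010 011 020 021 100 101 110 111 120 121
target 110 ∈ {PSO}

SC:no TSO:no PSO:yes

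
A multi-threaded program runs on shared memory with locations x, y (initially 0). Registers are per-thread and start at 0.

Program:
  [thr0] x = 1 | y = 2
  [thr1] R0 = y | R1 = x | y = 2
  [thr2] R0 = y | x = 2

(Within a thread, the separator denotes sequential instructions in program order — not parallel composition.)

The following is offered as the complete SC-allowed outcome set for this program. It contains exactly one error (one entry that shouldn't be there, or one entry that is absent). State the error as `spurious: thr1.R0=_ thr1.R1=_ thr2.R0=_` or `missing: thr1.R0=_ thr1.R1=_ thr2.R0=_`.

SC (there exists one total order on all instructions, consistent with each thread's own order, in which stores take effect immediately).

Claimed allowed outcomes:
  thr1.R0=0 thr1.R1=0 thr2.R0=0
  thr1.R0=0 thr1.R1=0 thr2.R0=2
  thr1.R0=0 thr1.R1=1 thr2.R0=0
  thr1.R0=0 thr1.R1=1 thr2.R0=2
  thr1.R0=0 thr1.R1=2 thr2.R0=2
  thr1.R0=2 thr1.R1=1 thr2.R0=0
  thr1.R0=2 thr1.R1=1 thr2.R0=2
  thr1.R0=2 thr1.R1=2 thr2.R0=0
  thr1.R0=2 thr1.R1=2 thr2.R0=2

missing: thr1.R0=0 thr1.R1=2 thr2.R0=0

outcome vector order: (thr1.R0,thr1.R1,thr2.R0)
SC (10): (0,0,0), (0,0,2), (0,1,0), (0,1,2), (0,2,0), (0,2,2), (2,1,0), (2,1,2), (2,2,0), (2,2,2)
SC∖claimed = {(0,2,0)}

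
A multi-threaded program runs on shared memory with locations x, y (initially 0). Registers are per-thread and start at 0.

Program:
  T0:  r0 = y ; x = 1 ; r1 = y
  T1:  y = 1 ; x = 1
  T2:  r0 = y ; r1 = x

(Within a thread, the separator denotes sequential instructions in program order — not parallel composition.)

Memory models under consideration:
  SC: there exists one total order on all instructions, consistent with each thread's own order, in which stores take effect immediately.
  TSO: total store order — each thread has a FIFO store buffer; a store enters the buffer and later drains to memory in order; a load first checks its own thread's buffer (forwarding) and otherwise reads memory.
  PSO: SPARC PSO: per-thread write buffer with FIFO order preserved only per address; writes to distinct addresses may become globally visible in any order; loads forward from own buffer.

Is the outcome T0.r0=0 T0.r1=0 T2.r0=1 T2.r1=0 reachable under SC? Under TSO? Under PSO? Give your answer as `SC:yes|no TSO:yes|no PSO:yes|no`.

outcome vector order: (T0.r0,T0.r1,T2.r0,T2.r1)
SC (11): 0000; 0001; 0011; 0100; 0101; 0110; 0111; 1100; 1101; 1110; 1111
TSO (12): 0000; 0001; 0010; 0011; 0100; 0101; 0110; 0111; 1100; 1101; 1110; 1111
PSO (12): 0000; 0001; 0010; 0011; 0100; 0101; 0110; 0111; 1100; 1101; 1110; 1111
target 0010 ∈ {TSO,PSO}

SC:no TSO:yes PSO:yes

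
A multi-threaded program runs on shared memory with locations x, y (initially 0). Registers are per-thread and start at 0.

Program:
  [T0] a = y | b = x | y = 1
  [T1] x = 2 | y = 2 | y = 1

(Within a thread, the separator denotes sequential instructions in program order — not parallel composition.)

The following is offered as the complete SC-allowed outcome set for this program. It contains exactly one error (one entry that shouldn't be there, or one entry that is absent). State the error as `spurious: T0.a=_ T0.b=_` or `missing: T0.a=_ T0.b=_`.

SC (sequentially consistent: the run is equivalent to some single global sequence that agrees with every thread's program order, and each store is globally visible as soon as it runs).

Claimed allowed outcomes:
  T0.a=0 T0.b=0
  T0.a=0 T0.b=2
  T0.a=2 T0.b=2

outcome vector order: (T0.a,T0.b)
[SC] allowed = {00; 02; 12; 22}
SC∖claimed = {12}

missing: T0.a=1 T0.b=2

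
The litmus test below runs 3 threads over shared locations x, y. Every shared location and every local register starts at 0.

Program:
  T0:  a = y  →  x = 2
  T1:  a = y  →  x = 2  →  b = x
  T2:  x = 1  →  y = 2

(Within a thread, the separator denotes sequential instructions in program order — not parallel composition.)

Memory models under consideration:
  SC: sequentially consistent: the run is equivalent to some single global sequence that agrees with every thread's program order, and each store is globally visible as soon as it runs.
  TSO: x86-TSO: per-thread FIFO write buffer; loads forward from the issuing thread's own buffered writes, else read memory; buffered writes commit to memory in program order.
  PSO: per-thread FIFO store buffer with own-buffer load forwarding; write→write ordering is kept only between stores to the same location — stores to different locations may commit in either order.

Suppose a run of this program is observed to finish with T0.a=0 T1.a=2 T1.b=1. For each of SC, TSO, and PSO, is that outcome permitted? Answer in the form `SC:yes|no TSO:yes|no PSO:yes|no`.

SC:no TSO:no PSO:yes

outcome vector order: (T0.a,T1.a,T1.b)
SC: 6 outcomes — {(0,0,1); (0,0,2); (0,2,2); (2,0,1); (2,0,2); (2,2,2)}
TSO: 6 outcomes — {(0,0,1); (0,0,2); (0,2,2); (2,0,1); (2,0,2); (2,2,2)}
PSO: 8 outcomes — {(0,0,1); (0,0,2); (0,2,1); (0,2,2); (2,0,1); (2,0,2); (2,2,1); (2,2,2)}
target (0,2,1) ∈ {PSO}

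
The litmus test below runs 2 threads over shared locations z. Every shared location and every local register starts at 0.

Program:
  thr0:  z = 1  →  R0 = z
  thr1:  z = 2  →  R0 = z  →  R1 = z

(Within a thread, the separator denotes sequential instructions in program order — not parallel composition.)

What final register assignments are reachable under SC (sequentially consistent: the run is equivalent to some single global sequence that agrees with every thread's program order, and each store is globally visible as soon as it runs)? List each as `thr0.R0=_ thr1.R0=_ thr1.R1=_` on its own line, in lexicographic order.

outcome vector order: (thr0.R0,thr1.R0,thr1.R1)
|SC outcomes| = 4

thr0.R0=1 thr1.R0=1 thr1.R1=1
thr0.R0=1 thr1.R0=2 thr1.R1=1
thr0.R0=1 thr1.R0=2 thr1.R1=2
thr0.R0=2 thr1.R0=2 thr1.R1=2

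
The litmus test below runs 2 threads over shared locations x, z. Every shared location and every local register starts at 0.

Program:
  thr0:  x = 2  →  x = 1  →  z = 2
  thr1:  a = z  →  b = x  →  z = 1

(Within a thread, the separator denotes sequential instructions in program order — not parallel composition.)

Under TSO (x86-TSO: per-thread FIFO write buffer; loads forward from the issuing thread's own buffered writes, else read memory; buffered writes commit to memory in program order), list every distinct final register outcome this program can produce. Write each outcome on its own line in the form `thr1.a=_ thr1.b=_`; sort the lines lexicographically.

thr1.a=0 thr1.b=0
thr1.a=0 thr1.b=1
thr1.a=0 thr1.b=2
thr1.a=2 thr1.b=1

outcome vector order: (thr1.a,thr1.b)
|TSO outcomes| = 4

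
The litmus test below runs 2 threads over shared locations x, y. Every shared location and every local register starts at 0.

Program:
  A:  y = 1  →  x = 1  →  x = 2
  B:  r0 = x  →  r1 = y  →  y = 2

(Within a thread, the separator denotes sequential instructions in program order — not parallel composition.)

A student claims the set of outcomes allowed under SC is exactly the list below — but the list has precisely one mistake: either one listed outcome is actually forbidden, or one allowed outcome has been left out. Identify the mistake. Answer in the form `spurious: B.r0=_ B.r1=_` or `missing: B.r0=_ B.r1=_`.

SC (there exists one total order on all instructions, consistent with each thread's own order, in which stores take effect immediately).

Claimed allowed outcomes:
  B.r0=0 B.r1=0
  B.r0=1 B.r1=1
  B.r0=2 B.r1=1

outcome vector order: (B.r0,B.r1)
[SC] allowed = {00 01 11 21}
SC∖claimed = {01}

missing: B.r0=0 B.r1=1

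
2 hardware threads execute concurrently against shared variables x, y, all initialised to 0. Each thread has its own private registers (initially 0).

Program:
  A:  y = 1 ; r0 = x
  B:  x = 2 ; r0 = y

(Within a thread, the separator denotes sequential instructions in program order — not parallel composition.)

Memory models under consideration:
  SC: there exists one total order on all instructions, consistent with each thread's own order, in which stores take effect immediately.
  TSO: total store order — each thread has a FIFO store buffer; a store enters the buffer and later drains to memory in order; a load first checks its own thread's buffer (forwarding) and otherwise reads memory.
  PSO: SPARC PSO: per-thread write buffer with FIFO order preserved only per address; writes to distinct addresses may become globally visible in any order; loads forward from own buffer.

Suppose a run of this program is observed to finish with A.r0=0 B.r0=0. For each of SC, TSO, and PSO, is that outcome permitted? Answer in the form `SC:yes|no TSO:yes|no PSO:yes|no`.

SC:no TSO:yes PSO:yes

outcome vector order: (A.r0,B.r0)
under SC → 01, 20, 21
under TSO → 00, 01, 20, 21
under PSO → 00, 01, 20, 21
target 00 ∈ {TSO,PSO}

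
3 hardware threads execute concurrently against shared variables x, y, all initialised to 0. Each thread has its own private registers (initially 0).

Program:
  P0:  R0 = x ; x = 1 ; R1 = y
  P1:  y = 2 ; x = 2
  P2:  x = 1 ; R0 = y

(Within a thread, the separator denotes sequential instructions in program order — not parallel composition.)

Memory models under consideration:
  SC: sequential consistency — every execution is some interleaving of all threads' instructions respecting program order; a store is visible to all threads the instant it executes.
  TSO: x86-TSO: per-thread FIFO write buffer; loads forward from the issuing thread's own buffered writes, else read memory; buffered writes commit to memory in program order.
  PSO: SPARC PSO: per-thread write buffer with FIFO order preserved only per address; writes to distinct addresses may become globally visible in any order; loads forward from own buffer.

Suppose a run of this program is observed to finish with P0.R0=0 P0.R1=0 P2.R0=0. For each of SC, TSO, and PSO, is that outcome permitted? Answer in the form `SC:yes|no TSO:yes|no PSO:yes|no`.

outcome vector order: (P0.R0,P0.R1,P2.R0)
SC: 10 outcomes — {0/0/0 0/0/2 0/2/0 0/2/2 1/0/0 1/0/2 1/2/0 1/2/2 2/2/0 2/2/2}
TSO: 10 outcomes — {0/0/0 0/0/2 0/2/0 0/2/2 1/0/0 1/0/2 1/2/0 1/2/2 2/2/0 2/2/2}
PSO: 12 outcomes — {0/0/0 0/0/2 0/2/0 0/2/2 1/0/0 1/0/2 1/2/0 1/2/2 2/0/0 2/0/2 2/2/0 2/2/2}
target 0/0/0 ∈ {SC,TSO,PSO}

SC:yes TSO:yes PSO:yes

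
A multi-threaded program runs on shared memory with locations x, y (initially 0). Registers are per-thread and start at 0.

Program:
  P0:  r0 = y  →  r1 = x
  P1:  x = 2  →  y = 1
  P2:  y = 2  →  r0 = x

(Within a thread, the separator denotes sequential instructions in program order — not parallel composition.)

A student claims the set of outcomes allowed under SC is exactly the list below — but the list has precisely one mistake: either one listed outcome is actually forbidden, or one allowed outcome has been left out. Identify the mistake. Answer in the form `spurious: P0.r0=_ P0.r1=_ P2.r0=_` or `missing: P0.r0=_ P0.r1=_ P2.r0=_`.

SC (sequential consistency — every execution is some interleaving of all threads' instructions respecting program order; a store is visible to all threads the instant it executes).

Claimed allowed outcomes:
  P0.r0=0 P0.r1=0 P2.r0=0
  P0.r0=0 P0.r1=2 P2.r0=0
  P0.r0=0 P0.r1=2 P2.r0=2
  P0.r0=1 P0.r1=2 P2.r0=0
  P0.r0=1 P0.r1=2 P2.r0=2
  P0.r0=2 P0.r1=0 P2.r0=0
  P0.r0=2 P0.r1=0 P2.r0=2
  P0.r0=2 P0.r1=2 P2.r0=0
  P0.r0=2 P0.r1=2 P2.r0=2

missing: P0.r0=0 P0.r1=0 P2.r0=2

outcome vector order: (P0.r0,P0.r1,P2.r0)
SC: 10 outcomes — {<0 0 0>; <0 0 2>; <0 2 0>; <0 2 2>; <1 2 0>; <1 2 2>; <2 0 0>; <2 0 2>; <2 2 0>; <2 2 2>}
SC∖claimed = {<0 0 2>}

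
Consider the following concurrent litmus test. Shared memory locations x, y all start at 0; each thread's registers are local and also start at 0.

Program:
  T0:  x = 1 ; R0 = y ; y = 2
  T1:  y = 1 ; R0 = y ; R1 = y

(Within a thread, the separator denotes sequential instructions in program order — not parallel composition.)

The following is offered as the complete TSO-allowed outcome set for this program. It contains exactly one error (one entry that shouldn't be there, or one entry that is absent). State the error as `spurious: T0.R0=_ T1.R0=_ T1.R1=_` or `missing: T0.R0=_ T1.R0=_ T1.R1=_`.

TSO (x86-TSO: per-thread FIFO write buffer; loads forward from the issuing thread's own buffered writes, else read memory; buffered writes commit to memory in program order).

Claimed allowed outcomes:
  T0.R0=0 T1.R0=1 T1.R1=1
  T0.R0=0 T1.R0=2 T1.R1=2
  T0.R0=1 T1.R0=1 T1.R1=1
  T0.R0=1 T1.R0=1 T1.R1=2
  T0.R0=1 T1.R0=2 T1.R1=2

outcome vector order: (T0.R0,T1.R0,T1.R1)
under TSO → 0/1/1; 0/1/2; 0/2/2; 1/1/1; 1/1/2; 1/2/2
TSO∖claimed = {0/1/2}

missing: T0.R0=0 T1.R0=1 T1.R1=2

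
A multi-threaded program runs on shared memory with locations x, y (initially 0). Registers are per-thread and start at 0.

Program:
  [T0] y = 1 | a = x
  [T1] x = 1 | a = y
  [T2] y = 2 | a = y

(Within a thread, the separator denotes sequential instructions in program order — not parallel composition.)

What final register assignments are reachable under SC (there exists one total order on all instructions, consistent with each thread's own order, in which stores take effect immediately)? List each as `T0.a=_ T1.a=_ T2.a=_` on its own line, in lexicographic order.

outcome vector order: (T0.a,T1.a,T2.a)
|SC outcomes| = 9

T0.a=0 T1.a=1 T2.a=1
T0.a=0 T1.a=1 T2.a=2
T0.a=0 T1.a=2 T2.a=2
T0.a=1 T1.a=0 T2.a=1
T0.a=1 T1.a=0 T2.a=2
T0.a=1 T1.a=1 T2.a=1
T0.a=1 T1.a=1 T2.a=2
T0.a=1 T1.a=2 T2.a=1
T0.a=1 T1.a=2 T2.a=2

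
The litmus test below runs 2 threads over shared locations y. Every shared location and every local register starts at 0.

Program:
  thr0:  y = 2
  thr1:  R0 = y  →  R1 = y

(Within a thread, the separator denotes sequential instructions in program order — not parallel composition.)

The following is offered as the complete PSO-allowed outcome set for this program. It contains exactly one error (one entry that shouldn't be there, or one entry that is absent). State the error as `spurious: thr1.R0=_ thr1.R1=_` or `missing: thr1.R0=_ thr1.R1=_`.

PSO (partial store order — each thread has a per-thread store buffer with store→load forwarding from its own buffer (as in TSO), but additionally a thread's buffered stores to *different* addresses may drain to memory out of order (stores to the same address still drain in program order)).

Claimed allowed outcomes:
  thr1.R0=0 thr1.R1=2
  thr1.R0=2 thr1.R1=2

missing: thr1.R0=0 thr1.R1=0

outcome vector order: (thr1.R0,thr1.R1)
[PSO] allowed = {00; 02; 22}
PSO∖claimed = {00}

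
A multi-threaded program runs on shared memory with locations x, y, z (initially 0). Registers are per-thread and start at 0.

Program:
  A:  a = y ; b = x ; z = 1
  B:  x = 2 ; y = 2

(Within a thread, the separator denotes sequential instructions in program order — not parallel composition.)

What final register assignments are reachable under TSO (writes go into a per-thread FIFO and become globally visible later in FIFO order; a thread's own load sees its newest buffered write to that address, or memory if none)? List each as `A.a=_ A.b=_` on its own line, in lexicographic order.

A.a=0 A.b=0
A.a=0 A.b=2
A.a=2 A.b=2

outcome vector order: (A.a,A.b)
|TSO outcomes| = 3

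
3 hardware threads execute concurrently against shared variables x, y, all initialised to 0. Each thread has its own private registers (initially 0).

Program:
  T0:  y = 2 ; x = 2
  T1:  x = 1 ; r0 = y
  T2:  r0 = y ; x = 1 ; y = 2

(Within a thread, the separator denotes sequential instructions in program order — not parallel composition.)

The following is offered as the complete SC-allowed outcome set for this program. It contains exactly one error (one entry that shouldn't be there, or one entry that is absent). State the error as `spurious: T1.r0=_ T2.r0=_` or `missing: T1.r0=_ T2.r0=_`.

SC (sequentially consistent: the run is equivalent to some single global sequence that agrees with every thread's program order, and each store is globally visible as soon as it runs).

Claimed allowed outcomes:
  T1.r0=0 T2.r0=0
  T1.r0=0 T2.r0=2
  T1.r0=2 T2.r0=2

outcome vector order: (T1.r0,T2.r0)
SC: 4 outcomes — {(0,0) (0,2) (2,0) (2,2)}
SC∖claimed = {(2,0)}

missing: T1.r0=2 T2.r0=0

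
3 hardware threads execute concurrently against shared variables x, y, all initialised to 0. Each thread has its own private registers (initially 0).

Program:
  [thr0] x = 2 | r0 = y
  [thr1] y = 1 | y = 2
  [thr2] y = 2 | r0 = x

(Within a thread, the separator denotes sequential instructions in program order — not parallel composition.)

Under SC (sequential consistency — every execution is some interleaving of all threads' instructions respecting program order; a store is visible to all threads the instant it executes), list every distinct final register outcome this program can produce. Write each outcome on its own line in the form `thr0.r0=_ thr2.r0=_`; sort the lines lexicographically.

outcome vector order: (thr0.r0,thr2.r0)
|SC outcomes| = 5

thr0.r0=0 thr2.r0=2
thr0.r0=1 thr2.r0=0
thr0.r0=1 thr2.r0=2
thr0.r0=2 thr2.r0=0
thr0.r0=2 thr2.r0=2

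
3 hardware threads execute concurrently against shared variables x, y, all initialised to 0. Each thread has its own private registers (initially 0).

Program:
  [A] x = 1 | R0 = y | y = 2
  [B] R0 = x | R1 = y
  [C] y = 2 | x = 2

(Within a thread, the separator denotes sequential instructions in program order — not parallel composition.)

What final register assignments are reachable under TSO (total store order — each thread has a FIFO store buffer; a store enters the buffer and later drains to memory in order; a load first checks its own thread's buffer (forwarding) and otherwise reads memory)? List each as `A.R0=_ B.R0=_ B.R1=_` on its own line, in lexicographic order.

outcome vector order: (A.R0,B.R0,B.R1)
|TSO outcomes| = 10

A.R0=0 B.R0=0 B.R1=0
A.R0=0 B.R0=0 B.R1=2
A.R0=0 B.R0=1 B.R1=0
A.R0=0 B.R0=1 B.R1=2
A.R0=0 B.R0=2 B.R1=2
A.R0=2 B.R0=0 B.R1=0
A.R0=2 B.R0=0 B.R1=2
A.R0=2 B.R0=1 B.R1=0
A.R0=2 B.R0=1 B.R1=2
A.R0=2 B.R0=2 B.R1=2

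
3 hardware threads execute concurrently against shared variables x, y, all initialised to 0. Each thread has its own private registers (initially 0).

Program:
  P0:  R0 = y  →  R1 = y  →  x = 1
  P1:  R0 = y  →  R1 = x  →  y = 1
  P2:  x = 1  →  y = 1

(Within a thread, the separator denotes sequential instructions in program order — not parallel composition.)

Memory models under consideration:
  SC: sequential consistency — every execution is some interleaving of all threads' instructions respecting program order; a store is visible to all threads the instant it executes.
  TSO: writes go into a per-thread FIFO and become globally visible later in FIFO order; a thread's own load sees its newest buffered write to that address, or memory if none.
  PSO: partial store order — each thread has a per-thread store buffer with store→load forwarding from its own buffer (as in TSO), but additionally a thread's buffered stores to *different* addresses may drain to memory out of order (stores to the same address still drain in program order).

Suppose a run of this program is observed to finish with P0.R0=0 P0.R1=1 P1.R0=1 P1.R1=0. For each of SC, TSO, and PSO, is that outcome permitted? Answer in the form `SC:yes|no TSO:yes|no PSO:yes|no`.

outcome vector order: (P0.R0,P0.R1,P1.R0,P1.R1)
under SC → 0/0/0/0, 0/0/0/1, 0/0/1/1, 0/1/0/0, 0/1/0/1, 0/1/1/1, 1/1/0/0, 1/1/0/1, 1/1/1/1
under TSO → 0/0/0/0, 0/0/0/1, 0/0/1/1, 0/1/0/0, 0/1/0/1, 0/1/1/1, 1/1/0/0, 1/1/0/1, 1/1/1/1
under PSO → 0/0/0/0, 0/0/0/1, 0/0/1/0, 0/0/1/1, 0/1/0/0, 0/1/0/1, 0/1/1/0, 0/1/1/1, 1/1/0/0, 1/1/0/1, 1/1/1/0, 1/1/1/1
target 0/1/1/0 ∈ {PSO}

SC:no TSO:no PSO:yes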